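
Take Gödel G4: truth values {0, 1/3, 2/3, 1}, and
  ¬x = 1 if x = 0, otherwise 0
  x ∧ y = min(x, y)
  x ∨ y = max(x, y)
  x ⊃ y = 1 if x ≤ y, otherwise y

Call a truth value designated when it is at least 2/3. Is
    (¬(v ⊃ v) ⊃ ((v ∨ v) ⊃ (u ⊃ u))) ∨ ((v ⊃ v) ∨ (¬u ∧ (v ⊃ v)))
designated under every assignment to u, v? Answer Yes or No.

u = 0, v = 0 ↦ 1
u = 0, v = 1/3 ↦ 1
u = 0, v = 2/3 ↦ 1
u = 0, v = 1 ↦ 1
u = 1/3, v = 0 ↦ 1
u = 1/3, v = 1/3 ↦ 1
u = 1/3, v = 2/3 ↦ 1
u = 1/3, v = 1 ↦ 1
u = 2/3, v = 0 ↦ 1
u = 2/3, v = 1/3 ↦ 1
u = 2/3, v = 2/3 ↦ 1
u = 2/3, v = 1 ↦ 1
u = 1, v = 0 ↦ 1
u = 1, v = 1/3 ↦ 1
u = 1, v = 2/3 ↦ 1
u = 1, v = 1 ↦ 1
Every assignment gives a value ≥ 2/3.

Yes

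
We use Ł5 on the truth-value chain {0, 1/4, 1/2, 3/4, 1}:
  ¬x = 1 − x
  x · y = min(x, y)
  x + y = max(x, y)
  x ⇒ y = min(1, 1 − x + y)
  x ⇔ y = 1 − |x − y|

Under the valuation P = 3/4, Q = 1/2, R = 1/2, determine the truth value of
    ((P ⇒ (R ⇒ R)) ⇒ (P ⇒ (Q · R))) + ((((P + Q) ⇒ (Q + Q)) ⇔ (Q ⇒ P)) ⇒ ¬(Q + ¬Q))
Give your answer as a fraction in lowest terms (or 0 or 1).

3/4

R ⇒ R = 1/2 ⇒ 1/2 = 1
P ⇒ (R ⇒ R) = 3/4 ⇒ 1 = 1
Q · R = 1/2 · 1/2 = 1/2
P ⇒ (Q · R) = 3/4 ⇒ 1/2 = 3/4
(P ⇒ (R ⇒ R)) ⇒ (P ⇒ (Q · R)) = 1 ⇒ 3/4 = 3/4
P + Q = 3/4 + 1/2 = 3/4
Q + Q = 1/2 + 1/2 = 1/2
(P + Q) ⇒ (Q + Q) = 3/4 ⇒ 1/2 = 3/4
Q ⇒ P = 1/2 ⇒ 3/4 = 1
((P + Q) ⇒ (Q + Q)) ⇔ (Q ⇒ P) = 3/4 ⇔ 1 = 3/4
¬Q = ¬1/2 = 1/2
Q + ¬Q = 1/2 + 1/2 = 1/2
¬(Q + ¬Q) = ¬1/2 = 1/2
(((P + Q) ⇒ (Q + Q)) ⇔ (Q ⇒ P)) ⇒ ¬(Q + ¬Q) = 3/4 ⇒ 1/2 = 3/4
((P ⇒ (R ⇒ R)) ⇒ (P ⇒ (Q · R))) + ((((P + Q) ⇒ (Q + Q)) ⇔ (Q ⇒ P)) ⇒ ¬(Q + ¬Q)) = 3/4 + 3/4 = 3/4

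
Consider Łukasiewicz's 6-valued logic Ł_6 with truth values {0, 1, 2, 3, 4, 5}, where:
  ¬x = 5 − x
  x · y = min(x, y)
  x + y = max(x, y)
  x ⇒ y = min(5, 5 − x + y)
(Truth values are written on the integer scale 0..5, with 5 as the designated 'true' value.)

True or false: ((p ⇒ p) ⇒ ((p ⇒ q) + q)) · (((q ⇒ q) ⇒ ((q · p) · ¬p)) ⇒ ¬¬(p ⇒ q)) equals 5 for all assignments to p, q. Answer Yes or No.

Counterexample: take p = 1, q = 0.
p ⇒ p = 1 ⇒ 1 = 5
p ⇒ q = 1 ⇒ 0 = 4
(p ⇒ q) + q = 4 + 0 = 4
(p ⇒ p) ⇒ ((p ⇒ q) + q) = 5 ⇒ 4 = 4
q ⇒ q = 0 ⇒ 0 = 5
q · p = 0 · 1 = 0
¬p = ¬1 = 4
(q · p) · ¬p = 0 · 4 = 0
(q ⇒ q) ⇒ ((q · p) · ¬p) = 5 ⇒ 0 = 0
p ⇒ q = 1 ⇒ 0 = 4
¬(p ⇒ q) = ¬4 = 1
¬¬(p ⇒ q) = ¬1 = 4
((q ⇒ q) ⇒ ((q · p) · ¬p)) ⇒ ¬¬(p ⇒ q) = 0 ⇒ 4 = 5
((p ⇒ p) ⇒ ((p ⇒ q) + q)) · (((q ⇒ q) ⇒ ((q · p) · ¬p)) ⇒ ¬¬(p ⇒ q)) = 4 · 5 = 4
This gives 4 ≠ 5.

No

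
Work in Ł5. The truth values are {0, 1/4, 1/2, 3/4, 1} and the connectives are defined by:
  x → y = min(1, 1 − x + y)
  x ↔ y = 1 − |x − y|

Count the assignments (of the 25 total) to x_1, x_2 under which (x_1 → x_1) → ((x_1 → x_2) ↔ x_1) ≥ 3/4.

value 1: 3 assignments (counts)
value 3/4: 5 assignments (counts)
value 1/2: 6 assignments
value 1/4: 5 assignments
value 0: 6 assignments
So 8 of the 25 assignments meet the threshold.

8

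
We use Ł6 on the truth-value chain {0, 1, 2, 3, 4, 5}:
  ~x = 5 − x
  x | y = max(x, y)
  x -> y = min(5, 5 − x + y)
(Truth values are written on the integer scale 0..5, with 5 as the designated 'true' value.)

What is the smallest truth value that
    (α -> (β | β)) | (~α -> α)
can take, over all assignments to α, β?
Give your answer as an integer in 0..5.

4

Take α = 1, β = 0:
β | β = 0 | 0 = 0
α -> (β | β) = 1 -> 0 = 4
~α = ~1 = 4
~α -> α = 4 -> 1 = 2
(α -> (β | β)) | (~α -> α) = 4 | 2 = 4
No assignment yields a value below 4, so this is the minimum.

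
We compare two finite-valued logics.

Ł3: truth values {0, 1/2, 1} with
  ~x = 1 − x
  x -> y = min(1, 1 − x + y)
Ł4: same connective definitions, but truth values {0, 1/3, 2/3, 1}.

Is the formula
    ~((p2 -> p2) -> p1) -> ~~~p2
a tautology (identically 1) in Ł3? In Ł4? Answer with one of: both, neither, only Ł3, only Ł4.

neither

In Ł3: at p1 = 0, p2 = 1/2 the value is 1/2 — not a tautology.
In Ł4: at p1 = 0, p2 = 1/3 the value is 2/3 — not a tautology.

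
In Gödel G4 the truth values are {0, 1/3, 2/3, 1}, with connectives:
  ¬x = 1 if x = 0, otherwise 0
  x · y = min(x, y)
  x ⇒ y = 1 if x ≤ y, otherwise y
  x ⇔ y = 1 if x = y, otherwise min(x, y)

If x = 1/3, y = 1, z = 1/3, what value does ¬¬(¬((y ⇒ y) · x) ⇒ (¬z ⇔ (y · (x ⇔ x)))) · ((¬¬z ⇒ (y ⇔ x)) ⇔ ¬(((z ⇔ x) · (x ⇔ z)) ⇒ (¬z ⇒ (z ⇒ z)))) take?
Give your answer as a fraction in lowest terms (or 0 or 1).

0

y ⇒ y = 1 ⇒ 1 = 1
(y ⇒ y) · x = 1 · 1/3 = 1/3
¬((y ⇒ y) · x) = ¬1/3 = 0
¬z = ¬1/3 = 0
x ⇔ x = 1/3 ⇔ 1/3 = 1
y · (x ⇔ x) = 1 · 1 = 1
¬z ⇔ (y · (x ⇔ x)) = 0 ⇔ 1 = 0
¬((y ⇒ y) · x) ⇒ (¬z ⇔ (y · (x ⇔ x))) = 0 ⇒ 0 = 1
¬(¬((y ⇒ y) · x) ⇒ (¬z ⇔ (y · (x ⇔ x)))) = ¬1 = 0
¬¬(¬((y ⇒ y) · x) ⇒ (¬z ⇔ (y · (x ⇔ x)))) = ¬0 = 1
¬z = ¬1/3 = 0
¬¬z = ¬0 = 1
y ⇔ x = 1 ⇔ 1/3 = 1/3
¬¬z ⇒ (y ⇔ x) = 1 ⇒ 1/3 = 1/3
z ⇔ x = 1/3 ⇔ 1/3 = 1
x ⇔ z = 1/3 ⇔ 1/3 = 1
(z ⇔ x) · (x ⇔ z) = 1 · 1 = 1
¬z = ¬1/3 = 0
z ⇒ z = 1/3 ⇒ 1/3 = 1
¬z ⇒ (z ⇒ z) = 0 ⇒ 1 = 1
((z ⇔ x) · (x ⇔ z)) ⇒ (¬z ⇒ (z ⇒ z)) = 1 ⇒ 1 = 1
¬(((z ⇔ x) · (x ⇔ z)) ⇒ (¬z ⇒ (z ⇒ z))) = ¬1 = 0
(¬¬z ⇒ (y ⇔ x)) ⇔ ¬(((z ⇔ x) · (x ⇔ z)) ⇒ (¬z ⇒ (z ⇒ z))) = 1/3 ⇔ 0 = 0
¬¬(¬((y ⇒ y) · x) ⇒ (¬z ⇔ (y · (x ⇔ x)))) · ((¬¬z ⇒ (y ⇔ x)) ⇔ ¬(((z ⇔ x) · (x ⇔ z)) ⇒ (¬z ⇒ (z ⇒ z)))) = 1 · 0 = 0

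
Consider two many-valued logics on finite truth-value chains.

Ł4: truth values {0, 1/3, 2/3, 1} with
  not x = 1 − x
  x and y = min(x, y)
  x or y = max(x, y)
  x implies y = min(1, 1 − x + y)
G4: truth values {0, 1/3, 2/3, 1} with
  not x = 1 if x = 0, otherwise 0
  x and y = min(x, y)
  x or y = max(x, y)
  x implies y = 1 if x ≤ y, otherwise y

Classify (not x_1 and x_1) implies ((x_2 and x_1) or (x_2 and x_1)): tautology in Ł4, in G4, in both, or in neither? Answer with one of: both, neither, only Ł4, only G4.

only G4

In Ł4: at x_1 = 1/3, x_2 = 0 the value is 2/3 — not a tautology.
In G4: every assignment gives 1 — tautology.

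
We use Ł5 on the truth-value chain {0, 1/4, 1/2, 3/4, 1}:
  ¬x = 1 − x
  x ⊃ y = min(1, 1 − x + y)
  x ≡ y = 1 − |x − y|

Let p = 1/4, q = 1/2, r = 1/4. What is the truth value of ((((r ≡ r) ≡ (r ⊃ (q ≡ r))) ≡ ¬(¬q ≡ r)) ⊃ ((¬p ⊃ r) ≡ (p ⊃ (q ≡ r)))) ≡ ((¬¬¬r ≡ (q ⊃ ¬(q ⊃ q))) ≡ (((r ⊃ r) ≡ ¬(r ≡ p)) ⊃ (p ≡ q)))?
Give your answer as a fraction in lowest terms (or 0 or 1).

3/4

r ≡ r = 1/4 ≡ 1/4 = 1
q ≡ r = 1/2 ≡ 1/4 = 3/4
r ⊃ (q ≡ r) = 1/4 ⊃ 3/4 = 1
(r ≡ r) ≡ (r ⊃ (q ≡ r)) = 1 ≡ 1 = 1
¬q = ¬1/2 = 1/2
¬q ≡ r = 1/2 ≡ 1/4 = 3/4
¬(¬q ≡ r) = ¬3/4 = 1/4
((r ≡ r) ≡ (r ⊃ (q ≡ r))) ≡ ¬(¬q ≡ r) = 1 ≡ 1/4 = 1/4
¬p = ¬1/4 = 3/4
¬p ⊃ r = 3/4 ⊃ 1/4 = 1/2
q ≡ r = 1/2 ≡ 1/4 = 3/4
p ⊃ (q ≡ r) = 1/4 ⊃ 3/4 = 1
(¬p ⊃ r) ≡ (p ⊃ (q ≡ r)) = 1/2 ≡ 1 = 1/2
(((r ≡ r) ≡ (r ⊃ (q ≡ r))) ≡ ¬(¬q ≡ r)) ⊃ ((¬p ⊃ r) ≡ (p ⊃ (q ≡ r))) = 1/4 ⊃ 1/2 = 1
¬r = ¬1/4 = 3/4
¬¬r = ¬3/4 = 1/4
¬¬¬r = ¬1/4 = 3/4
q ⊃ q = 1/2 ⊃ 1/2 = 1
¬(q ⊃ q) = ¬1 = 0
q ⊃ ¬(q ⊃ q) = 1/2 ⊃ 0 = 1/2
¬¬¬r ≡ (q ⊃ ¬(q ⊃ q)) = 3/4 ≡ 1/2 = 3/4
r ⊃ r = 1/4 ⊃ 1/4 = 1
r ≡ p = 1/4 ≡ 1/4 = 1
¬(r ≡ p) = ¬1 = 0
(r ⊃ r) ≡ ¬(r ≡ p) = 1 ≡ 0 = 0
p ≡ q = 1/4 ≡ 1/2 = 3/4
((r ⊃ r) ≡ ¬(r ≡ p)) ⊃ (p ≡ q) = 0 ⊃ 3/4 = 1
(¬¬¬r ≡ (q ⊃ ¬(q ⊃ q))) ≡ (((r ⊃ r) ≡ ¬(r ≡ p)) ⊃ (p ≡ q)) = 3/4 ≡ 1 = 3/4
((((r ≡ r) ≡ (r ⊃ (q ≡ r))) ≡ ¬(¬q ≡ r)) ⊃ ((¬p ⊃ r) ≡ (p ⊃ (q ≡ r)))) ≡ ((¬¬¬r ≡ (q ⊃ ¬(q ⊃ q))) ≡ (((r ⊃ r) ≡ ¬(r ≡ p)) ⊃ (p ≡ q))) = 1 ≡ 3/4 = 3/4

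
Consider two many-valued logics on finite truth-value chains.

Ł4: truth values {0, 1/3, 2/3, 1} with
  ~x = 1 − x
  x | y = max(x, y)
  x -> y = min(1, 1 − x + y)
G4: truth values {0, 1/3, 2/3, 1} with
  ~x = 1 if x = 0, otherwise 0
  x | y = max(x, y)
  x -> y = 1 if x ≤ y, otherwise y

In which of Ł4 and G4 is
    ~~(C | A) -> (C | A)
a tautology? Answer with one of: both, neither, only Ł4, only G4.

In Ł4: every assignment gives 1 — tautology.
In G4: at A = 0, C = 1/3 the value is 1/3 — not a tautology.

only Ł4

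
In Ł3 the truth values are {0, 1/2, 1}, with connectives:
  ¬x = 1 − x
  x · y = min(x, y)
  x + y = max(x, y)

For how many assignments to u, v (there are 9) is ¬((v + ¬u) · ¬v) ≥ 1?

u = 0, v = 0 ↦ 0  <
u = 0, v = 1/2 ↦ 1/2  <
u = 0, v = 1 ↦ 1  ≥
u = 1/2, v = 0 ↦ 1/2  <
u = 1/2, v = 1/2 ↦ 1/2  <
u = 1/2, v = 1 ↦ 1  ≥
u = 1, v = 0 ↦ 1  ≥
u = 1, v = 1/2 ↦ 1/2  <
u = 1, v = 1 ↦ 1  ≥
So 4 of the 9 assignments meet the threshold.

4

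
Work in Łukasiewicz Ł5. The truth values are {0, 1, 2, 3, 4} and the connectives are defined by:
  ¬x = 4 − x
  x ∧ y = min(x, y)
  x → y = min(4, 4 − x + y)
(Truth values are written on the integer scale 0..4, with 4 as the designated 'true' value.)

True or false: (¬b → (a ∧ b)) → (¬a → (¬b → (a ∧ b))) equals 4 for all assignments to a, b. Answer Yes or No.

Yes

At a = 3, b = 4, for instance:
¬b = ¬4 = 0
a ∧ b = 3 ∧ 4 = 3
¬b → (a ∧ b) = 0 → 3 = 4
¬a = ¬3 = 1
¬a → (¬b → (a ∧ b)) = 1 → 4 = 4
(¬b → (a ∧ b)) → (¬a → (¬b → (a ∧ b))) = 4 → 4 = 4
and checking the remaining 24 assignments likewise gives ≥ 4 in every case.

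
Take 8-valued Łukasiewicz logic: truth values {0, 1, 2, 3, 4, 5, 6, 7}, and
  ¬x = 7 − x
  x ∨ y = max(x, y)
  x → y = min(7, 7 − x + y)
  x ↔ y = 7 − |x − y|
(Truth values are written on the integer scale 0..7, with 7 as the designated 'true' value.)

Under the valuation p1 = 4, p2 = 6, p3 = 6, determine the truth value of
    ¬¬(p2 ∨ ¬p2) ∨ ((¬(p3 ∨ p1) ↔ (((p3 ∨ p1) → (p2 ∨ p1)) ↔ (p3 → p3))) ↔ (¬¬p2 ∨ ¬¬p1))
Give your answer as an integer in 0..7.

6

¬p2 = ¬6 = 1
p2 ∨ ¬p2 = 6 ∨ 1 = 6
¬(p2 ∨ ¬p2) = ¬6 = 1
¬¬(p2 ∨ ¬p2) = ¬1 = 6
p3 ∨ p1 = 6 ∨ 4 = 6
¬(p3 ∨ p1) = ¬6 = 1
p3 ∨ p1 = 6 ∨ 4 = 6
p2 ∨ p1 = 6 ∨ 4 = 6
(p3 ∨ p1) → (p2 ∨ p1) = 6 → 6 = 7
p3 → p3 = 6 → 6 = 7
((p3 ∨ p1) → (p2 ∨ p1)) ↔ (p3 → p3) = 7 ↔ 7 = 7
¬(p3 ∨ p1) ↔ (((p3 ∨ p1) → (p2 ∨ p1)) ↔ (p3 → p3)) = 1 ↔ 7 = 1
¬p2 = ¬6 = 1
¬¬p2 = ¬1 = 6
¬p1 = ¬4 = 3
¬¬p1 = ¬3 = 4
¬¬p2 ∨ ¬¬p1 = 6 ∨ 4 = 6
(¬(p3 ∨ p1) ↔ (((p3 ∨ p1) → (p2 ∨ p1)) ↔ (p3 → p3))) ↔ (¬¬p2 ∨ ¬¬p1) = 1 ↔ 6 = 2
¬¬(p2 ∨ ¬p2) ∨ ((¬(p3 ∨ p1) ↔ (((p3 ∨ p1) → (p2 ∨ p1)) ↔ (p3 → p3))) ↔ (¬¬p2 ∨ ¬¬p1)) = 6 ∨ 2 = 6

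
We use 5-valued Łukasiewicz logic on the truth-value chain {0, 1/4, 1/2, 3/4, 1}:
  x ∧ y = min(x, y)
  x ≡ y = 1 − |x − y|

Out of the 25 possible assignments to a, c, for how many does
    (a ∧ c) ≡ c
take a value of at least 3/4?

value 1: 15 assignments (counts)
value 3/4: 4 assignments (counts)
value 1/2: 3 assignments
value 1/4: 2 assignments
value 0: 1 assignment
So 19 of the 25 assignments meet the threshold.

19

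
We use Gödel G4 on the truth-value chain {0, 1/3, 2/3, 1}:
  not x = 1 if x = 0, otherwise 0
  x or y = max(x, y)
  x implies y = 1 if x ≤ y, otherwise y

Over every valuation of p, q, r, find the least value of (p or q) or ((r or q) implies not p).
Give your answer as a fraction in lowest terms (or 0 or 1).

Take p = 1/3, q = 0, r = 1/3:
p or q = 1/3 or 0 = 1/3
r or q = 1/3 or 0 = 1/3
not p = not 1/3 = 0
(r or q) implies not p = 1/3 implies 0 = 0
(p or q) or ((r or q) implies not p) = 1/3 or 0 = 1/3
No assignment yields a value below 1/3, so this is the minimum.

1/3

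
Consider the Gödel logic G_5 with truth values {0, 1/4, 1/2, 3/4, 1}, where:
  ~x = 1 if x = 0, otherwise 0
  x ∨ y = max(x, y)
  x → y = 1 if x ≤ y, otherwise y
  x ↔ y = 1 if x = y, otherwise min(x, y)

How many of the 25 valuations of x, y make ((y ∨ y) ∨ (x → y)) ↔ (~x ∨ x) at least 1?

value 1: 6 assignments (counts)
value 3/4: 3 assignments
value 1/2: 5 assignments
value 1/4: 7 assignments
value 0: 4 assignments
So 6 of the 25 assignments meet the threshold.

6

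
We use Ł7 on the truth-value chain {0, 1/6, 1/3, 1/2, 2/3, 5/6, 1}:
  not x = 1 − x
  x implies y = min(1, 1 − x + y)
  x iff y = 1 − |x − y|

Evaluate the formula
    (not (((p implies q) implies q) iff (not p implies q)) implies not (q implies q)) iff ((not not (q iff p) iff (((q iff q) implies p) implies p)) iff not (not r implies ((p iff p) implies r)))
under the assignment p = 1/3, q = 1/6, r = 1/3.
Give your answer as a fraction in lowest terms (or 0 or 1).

p implies q = 1/3 implies 1/6 = 5/6
(p implies q) implies q = 5/6 implies 1/6 = 1/3
not p = not 1/3 = 2/3
not p implies q = 2/3 implies 1/6 = 1/2
((p implies q) implies q) iff (not p implies q) = 1/3 iff 1/2 = 5/6
not (((p implies q) implies q) iff (not p implies q)) = not 5/6 = 1/6
q implies q = 1/6 implies 1/6 = 1
not (q implies q) = not 1 = 0
not (((p implies q) implies q) iff (not p implies q)) implies not (q implies q) = 1/6 implies 0 = 5/6
q iff p = 1/6 iff 1/3 = 5/6
not (q iff p) = not 5/6 = 1/6
not not (q iff p) = not 1/6 = 5/6
q iff q = 1/6 iff 1/6 = 1
(q iff q) implies p = 1 implies 1/3 = 1/3
((q iff q) implies p) implies p = 1/3 implies 1/3 = 1
not not (q iff p) iff (((q iff q) implies p) implies p) = 5/6 iff 1 = 5/6
not r = not 1/3 = 2/3
p iff p = 1/3 iff 1/3 = 1
(p iff p) implies r = 1 implies 1/3 = 1/3
not r implies ((p iff p) implies r) = 2/3 implies 1/3 = 2/3
not (not r implies ((p iff p) implies r)) = not 2/3 = 1/3
(not not (q iff p) iff (((q iff q) implies p) implies p)) iff not (not r implies ((p iff p) implies r)) = 5/6 iff 1/3 = 1/2
(not (((p implies q) implies q) iff (not p implies q)) implies not (q implies q)) iff ((not not (q iff p) iff (((q iff q) implies p) implies p)) iff not (not r implies ((p iff p) implies r))) = 5/6 iff 1/2 = 2/3

2/3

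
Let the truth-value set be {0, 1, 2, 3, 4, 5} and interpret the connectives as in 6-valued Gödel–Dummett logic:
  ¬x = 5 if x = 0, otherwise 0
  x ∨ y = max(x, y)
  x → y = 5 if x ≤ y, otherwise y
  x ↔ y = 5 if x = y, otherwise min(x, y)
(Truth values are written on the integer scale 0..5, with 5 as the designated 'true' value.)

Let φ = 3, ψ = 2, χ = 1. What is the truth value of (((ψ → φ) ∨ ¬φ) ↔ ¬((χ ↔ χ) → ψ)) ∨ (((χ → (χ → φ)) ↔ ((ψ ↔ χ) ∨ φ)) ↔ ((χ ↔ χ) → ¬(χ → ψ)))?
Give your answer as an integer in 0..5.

ψ → φ = 2 → 3 = 5
¬φ = ¬3 = 0
(ψ → φ) ∨ ¬φ = 5 ∨ 0 = 5
χ ↔ χ = 1 ↔ 1 = 5
(χ ↔ χ) → ψ = 5 → 2 = 2
¬((χ ↔ χ) → ψ) = ¬2 = 0
((ψ → φ) ∨ ¬φ) ↔ ¬((χ ↔ χ) → ψ) = 5 ↔ 0 = 0
χ → φ = 1 → 3 = 5
χ → (χ → φ) = 1 → 5 = 5
ψ ↔ χ = 2 ↔ 1 = 1
(ψ ↔ χ) ∨ φ = 1 ∨ 3 = 3
(χ → (χ → φ)) ↔ ((ψ ↔ χ) ∨ φ) = 5 ↔ 3 = 3
χ ↔ χ = 1 ↔ 1 = 5
χ → ψ = 1 → 2 = 5
¬(χ → ψ) = ¬5 = 0
(χ ↔ χ) → ¬(χ → ψ) = 5 → 0 = 0
((χ → (χ → φ)) ↔ ((ψ ↔ χ) ∨ φ)) ↔ ((χ ↔ χ) → ¬(χ → ψ)) = 3 ↔ 0 = 0
(((ψ → φ) ∨ ¬φ) ↔ ¬((χ ↔ χ) → ψ)) ∨ (((χ → (χ → φ)) ↔ ((ψ ↔ χ) ∨ φ)) ↔ ((χ ↔ χ) → ¬(χ → ψ))) = 0 ∨ 0 = 0

0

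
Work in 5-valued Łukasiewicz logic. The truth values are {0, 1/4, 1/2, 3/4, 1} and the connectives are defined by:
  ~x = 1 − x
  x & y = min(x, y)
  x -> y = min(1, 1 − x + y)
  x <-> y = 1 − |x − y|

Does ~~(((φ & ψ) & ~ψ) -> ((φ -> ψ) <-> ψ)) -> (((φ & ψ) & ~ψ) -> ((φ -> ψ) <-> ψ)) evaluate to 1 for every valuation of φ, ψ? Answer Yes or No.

Yes

At φ = 3/4, ψ = 3/4, for instance:
φ & ψ = 3/4 & 3/4 = 3/4
~ψ = ~3/4 = 1/4
(φ & ψ) & ~ψ = 3/4 & 1/4 = 1/4
φ -> ψ = 3/4 -> 3/4 = 1
(φ -> ψ) <-> ψ = 1 <-> 3/4 = 3/4
((φ & ψ) & ~ψ) -> ((φ -> ψ) <-> ψ) = 1/4 -> 3/4 = 1
~(((φ & ψ) & ~ψ) -> ((φ -> ψ) <-> ψ)) = ~1 = 0
~~(((φ & ψ) & ~ψ) -> ((φ -> ψ) <-> ψ)) = ~0 = 1
~~(((φ & ψ) & ~ψ) -> ((φ -> ψ) <-> ψ)) -> (((φ & ψ) & ~ψ) -> ((φ -> ψ) <-> ψ)) = 1 -> 1 = 1
and checking the remaining 24 assignments likewise gives ≥ 1 in every case.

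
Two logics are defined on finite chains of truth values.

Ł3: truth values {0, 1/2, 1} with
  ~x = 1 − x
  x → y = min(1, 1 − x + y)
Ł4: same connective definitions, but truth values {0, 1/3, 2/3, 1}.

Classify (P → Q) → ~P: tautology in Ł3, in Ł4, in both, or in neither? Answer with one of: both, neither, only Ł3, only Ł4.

In Ł3: at P = 1/2, Q = 1/2 the value is 1/2 — not a tautology.
In Ł4: at P = 1/3, Q = 1/3 the value is 2/3 — not a tautology.

neither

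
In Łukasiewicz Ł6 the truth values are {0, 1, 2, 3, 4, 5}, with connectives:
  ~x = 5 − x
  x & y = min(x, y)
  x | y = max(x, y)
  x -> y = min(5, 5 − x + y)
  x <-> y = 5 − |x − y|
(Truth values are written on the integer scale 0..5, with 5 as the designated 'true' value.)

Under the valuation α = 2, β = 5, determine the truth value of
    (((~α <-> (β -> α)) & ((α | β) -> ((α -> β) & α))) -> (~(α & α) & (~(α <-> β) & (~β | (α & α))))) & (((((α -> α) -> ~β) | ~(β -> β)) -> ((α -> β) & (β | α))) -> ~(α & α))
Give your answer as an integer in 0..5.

~α = ~2 = 3
β -> α = 5 -> 2 = 2
~α <-> (β -> α) = 3 <-> 2 = 4
α | β = 2 | 5 = 5
α -> β = 2 -> 5 = 5
(α -> β) & α = 5 & 2 = 2
(α | β) -> ((α -> β) & α) = 5 -> 2 = 2
(~α <-> (β -> α)) & ((α | β) -> ((α -> β) & α)) = 4 & 2 = 2
α & α = 2 & 2 = 2
~(α & α) = ~2 = 3
α <-> β = 2 <-> 5 = 2
~(α <-> β) = ~2 = 3
~β = ~5 = 0
α & α = 2 & 2 = 2
~β | (α & α) = 0 | 2 = 2
~(α <-> β) & (~β | (α & α)) = 3 & 2 = 2
~(α & α) & (~(α <-> β) & (~β | (α & α))) = 3 & 2 = 2
((~α <-> (β -> α)) & ((α | β) -> ((α -> β) & α))) -> (~(α & α) & (~(α <-> β) & (~β | (α & α)))) = 2 -> 2 = 5
α -> α = 2 -> 2 = 5
~β = ~5 = 0
(α -> α) -> ~β = 5 -> 0 = 0
β -> β = 5 -> 5 = 5
~(β -> β) = ~5 = 0
((α -> α) -> ~β) | ~(β -> β) = 0 | 0 = 0
α -> β = 2 -> 5 = 5
β | α = 5 | 2 = 5
(α -> β) & (β | α) = 5 & 5 = 5
(((α -> α) -> ~β) | ~(β -> β)) -> ((α -> β) & (β | α)) = 0 -> 5 = 5
α & α = 2 & 2 = 2
~(α & α) = ~2 = 3
((((α -> α) -> ~β) | ~(β -> β)) -> ((α -> β) & (β | α))) -> ~(α & α) = 5 -> 3 = 3
(((~α <-> (β -> α)) & ((α | β) -> ((α -> β) & α))) -> (~(α & α) & (~(α <-> β) & (~β | (α & α))))) & (((((α -> α) -> ~β) | ~(β -> β)) -> ((α -> β) & (β | α))) -> ~(α & α)) = 5 & 3 = 3

3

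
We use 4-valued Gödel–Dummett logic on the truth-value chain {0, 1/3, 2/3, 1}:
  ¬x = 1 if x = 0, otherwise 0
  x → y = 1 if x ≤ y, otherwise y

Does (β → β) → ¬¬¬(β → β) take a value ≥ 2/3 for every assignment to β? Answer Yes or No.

Counterexample: take β = 0.
β → β = 0 → 0 = 1
¬(β → β) = ¬1 = 0
¬¬(β → β) = ¬0 = 1
¬¬¬(β → β) = ¬1 = 0
(β → β) → ¬¬¬(β → β) = 1 → 0 = 0
This gives 0, which is below 2/3.

No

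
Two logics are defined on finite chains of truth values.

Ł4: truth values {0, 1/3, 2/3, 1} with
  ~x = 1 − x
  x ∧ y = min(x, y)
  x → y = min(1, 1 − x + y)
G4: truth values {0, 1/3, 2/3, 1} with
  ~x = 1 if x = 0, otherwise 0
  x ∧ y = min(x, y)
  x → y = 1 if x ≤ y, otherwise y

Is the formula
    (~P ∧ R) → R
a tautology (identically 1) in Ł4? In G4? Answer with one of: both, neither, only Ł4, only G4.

both

In Ł4: every assignment gives 1 — tautology.
In G4: every assignment gives 1 — tautology.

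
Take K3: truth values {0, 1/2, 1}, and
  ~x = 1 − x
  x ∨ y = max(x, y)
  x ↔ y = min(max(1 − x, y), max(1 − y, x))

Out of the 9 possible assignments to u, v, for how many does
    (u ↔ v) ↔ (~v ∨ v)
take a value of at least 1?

u = 0, v = 0 ↦ 1  ≥
u = 0, v = 1/2 ↦ 1/2  <
u = 0, v = 1 ↦ 0  <
u = 1/2, v = 0 ↦ 1/2  <
u = 1/2, v = 1/2 ↦ 1/2  <
u = 1/2, v = 1 ↦ 1/2  <
u = 1, v = 0 ↦ 0  <
u = 1, v = 1/2 ↦ 1/2  <
u = 1, v = 1 ↦ 1  ≥
So 2 of the 9 assignments meet the threshold.

2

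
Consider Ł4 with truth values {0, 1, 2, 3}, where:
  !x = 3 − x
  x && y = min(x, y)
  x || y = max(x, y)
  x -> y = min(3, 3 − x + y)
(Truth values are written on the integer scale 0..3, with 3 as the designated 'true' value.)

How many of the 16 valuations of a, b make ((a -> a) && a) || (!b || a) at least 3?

a = 0, b = 0 ↦ 3  ≥
a = 0, b = 1 ↦ 2  <
a = 0, b = 2 ↦ 1  <
a = 0, b = 3 ↦ 0  <
a = 1, b = 0 ↦ 3  ≥
a = 1, b = 1 ↦ 2  <
a = 1, b = 2 ↦ 1  <
a = 1, b = 3 ↦ 1  <
a = 2, b = 0 ↦ 3  ≥
a = 2, b = 1 ↦ 2  <
a = 2, b = 2 ↦ 2  <
a = 2, b = 3 ↦ 2  <
a = 3, b = 0 ↦ 3  ≥
a = 3, b = 1 ↦ 3  ≥
a = 3, b = 2 ↦ 3  ≥
a = 3, b = 3 ↦ 3  ≥
So 7 of the 16 assignments meet the threshold.

7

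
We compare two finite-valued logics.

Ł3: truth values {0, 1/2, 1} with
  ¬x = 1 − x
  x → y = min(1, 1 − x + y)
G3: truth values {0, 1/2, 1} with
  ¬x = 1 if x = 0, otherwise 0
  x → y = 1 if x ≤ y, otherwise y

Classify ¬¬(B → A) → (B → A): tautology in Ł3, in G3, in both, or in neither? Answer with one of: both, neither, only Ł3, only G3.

In Ł3: every assignment gives 1 — tautology.
In G3: at A = 1/2, B = 1 the value is 1/2 — not a tautology.

only Ł3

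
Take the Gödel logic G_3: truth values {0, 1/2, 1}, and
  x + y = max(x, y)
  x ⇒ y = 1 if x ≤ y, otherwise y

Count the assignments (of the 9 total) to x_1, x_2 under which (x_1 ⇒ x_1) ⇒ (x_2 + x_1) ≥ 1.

5

x_1 = 0, x_2 = 0 ↦ 0  <
x_1 = 0, x_2 = 1/2 ↦ 1/2  <
x_1 = 0, x_2 = 1 ↦ 1  ≥
x_1 = 1/2, x_2 = 0 ↦ 1/2  <
x_1 = 1/2, x_2 = 1/2 ↦ 1/2  <
x_1 = 1/2, x_2 = 1 ↦ 1  ≥
x_1 = 1, x_2 = 0 ↦ 1  ≥
x_1 = 1, x_2 = 1/2 ↦ 1  ≥
x_1 = 1, x_2 = 1 ↦ 1  ≥
So 5 of the 9 assignments meet the threshold.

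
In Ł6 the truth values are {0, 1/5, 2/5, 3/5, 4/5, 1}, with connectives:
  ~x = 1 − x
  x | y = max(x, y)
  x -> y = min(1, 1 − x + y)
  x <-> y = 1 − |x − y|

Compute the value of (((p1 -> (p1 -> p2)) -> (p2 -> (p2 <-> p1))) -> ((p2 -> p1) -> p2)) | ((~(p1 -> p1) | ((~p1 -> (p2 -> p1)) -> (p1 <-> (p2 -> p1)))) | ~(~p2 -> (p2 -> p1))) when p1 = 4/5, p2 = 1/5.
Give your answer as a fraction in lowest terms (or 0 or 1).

4/5

p1 -> p2 = 4/5 -> 1/5 = 2/5
p1 -> (p1 -> p2) = 4/5 -> 2/5 = 3/5
p2 <-> p1 = 1/5 <-> 4/5 = 2/5
p2 -> (p2 <-> p1) = 1/5 -> 2/5 = 1
(p1 -> (p1 -> p2)) -> (p2 -> (p2 <-> p1)) = 3/5 -> 1 = 1
p2 -> p1 = 1/5 -> 4/5 = 1
(p2 -> p1) -> p2 = 1 -> 1/5 = 1/5
((p1 -> (p1 -> p2)) -> (p2 -> (p2 <-> p1))) -> ((p2 -> p1) -> p2) = 1 -> 1/5 = 1/5
p1 -> p1 = 4/5 -> 4/5 = 1
~(p1 -> p1) = ~1 = 0
~p1 = ~4/5 = 1/5
p2 -> p1 = 1/5 -> 4/5 = 1
~p1 -> (p2 -> p1) = 1/5 -> 1 = 1
p2 -> p1 = 1/5 -> 4/5 = 1
p1 <-> (p2 -> p1) = 4/5 <-> 1 = 4/5
(~p1 -> (p2 -> p1)) -> (p1 <-> (p2 -> p1)) = 1 -> 4/5 = 4/5
~(p1 -> p1) | ((~p1 -> (p2 -> p1)) -> (p1 <-> (p2 -> p1))) = 0 | 4/5 = 4/5
~p2 = ~1/5 = 4/5
p2 -> p1 = 1/5 -> 4/5 = 1
~p2 -> (p2 -> p1) = 4/5 -> 1 = 1
~(~p2 -> (p2 -> p1)) = ~1 = 0
(~(p1 -> p1) | ((~p1 -> (p2 -> p1)) -> (p1 <-> (p2 -> p1)))) | ~(~p2 -> (p2 -> p1)) = 4/5 | 0 = 4/5
(((p1 -> (p1 -> p2)) -> (p2 -> (p2 <-> p1))) -> ((p2 -> p1) -> p2)) | ((~(p1 -> p1) | ((~p1 -> (p2 -> p1)) -> (p1 <-> (p2 -> p1)))) | ~(~p2 -> (p2 -> p1))) = 1/5 | 4/5 = 4/5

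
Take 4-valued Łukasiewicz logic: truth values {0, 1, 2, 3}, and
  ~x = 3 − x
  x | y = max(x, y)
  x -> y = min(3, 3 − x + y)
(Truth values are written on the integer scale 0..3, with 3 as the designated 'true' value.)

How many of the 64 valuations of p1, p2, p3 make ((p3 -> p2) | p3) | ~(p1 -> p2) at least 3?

value 3: 54 assignments (counts)
value 2: 10 assignments
So 54 of the 64 assignments meet the threshold.

54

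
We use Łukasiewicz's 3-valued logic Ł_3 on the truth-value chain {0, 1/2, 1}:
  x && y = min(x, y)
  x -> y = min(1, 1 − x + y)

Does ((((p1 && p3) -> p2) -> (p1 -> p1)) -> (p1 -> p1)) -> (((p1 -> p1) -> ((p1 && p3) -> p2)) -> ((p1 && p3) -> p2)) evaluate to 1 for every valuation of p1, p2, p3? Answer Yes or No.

Yes

At p1 = 0, p2 = 1, p3 = 1/2, for instance:
p1 && p3 = 0 && 1/2 = 0
(p1 && p3) -> p2 = 0 -> 1 = 1
p1 -> p1 = 0 -> 0 = 1
((p1 && p3) -> p2) -> (p1 -> p1) = 1 -> 1 = 1
(((p1 && p3) -> p2) -> (p1 -> p1)) -> (p1 -> p1) = 1 -> 1 = 1
(p1 -> p1) -> ((p1 && p3) -> p2) = 1 -> 1 = 1
((p1 -> p1) -> ((p1 && p3) -> p2)) -> ((p1 && p3) -> p2) = 1 -> 1 = 1
((((p1 && p3) -> p2) -> (p1 -> p1)) -> (p1 -> p1)) -> (((p1 -> p1) -> ((p1 && p3) -> p2)) -> ((p1 && p3) -> p2)) = 1 -> 1 = 1
and checking the remaining 26 assignments likewise gives ≥ 1 in every case.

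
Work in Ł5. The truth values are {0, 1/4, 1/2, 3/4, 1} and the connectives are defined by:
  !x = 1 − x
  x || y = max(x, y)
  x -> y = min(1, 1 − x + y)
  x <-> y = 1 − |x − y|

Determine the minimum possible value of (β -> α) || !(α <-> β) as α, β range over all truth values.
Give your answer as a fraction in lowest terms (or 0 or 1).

1/2

Take α = 0, β = 1/2:
β -> α = 1/2 -> 0 = 1/2
α <-> β = 0 <-> 1/2 = 1/2
!(α <-> β) = !1/2 = 1/2
(β -> α) || !(α <-> β) = 1/2 || 1/2 = 1/2
No assignment yields a value below 1/2, so this is the minimum.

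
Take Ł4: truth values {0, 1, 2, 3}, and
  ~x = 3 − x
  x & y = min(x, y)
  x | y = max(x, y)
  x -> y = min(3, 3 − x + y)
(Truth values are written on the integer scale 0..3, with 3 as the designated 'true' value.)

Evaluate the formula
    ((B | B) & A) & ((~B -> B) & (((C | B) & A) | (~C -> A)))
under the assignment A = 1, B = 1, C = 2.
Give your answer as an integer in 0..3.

1

B | B = 1 | 1 = 1
(B | B) & A = 1 & 1 = 1
~B = ~1 = 2
~B -> B = 2 -> 1 = 2
C | B = 2 | 1 = 2
(C | B) & A = 2 & 1 = 1
~C = ~2 = 1
~C -> A = 1 -> 1 = 3
((C | B) & A) | (~C -> A) = 1 | 3 = 3
(~B -> B) & (((C | B) & A) | (~C -> A)) = 2 & 3 = 2
((B | B) & A) & ((~B -> B) & (((C | B) & A) | (~C -> A))) = 1 & 2 = 1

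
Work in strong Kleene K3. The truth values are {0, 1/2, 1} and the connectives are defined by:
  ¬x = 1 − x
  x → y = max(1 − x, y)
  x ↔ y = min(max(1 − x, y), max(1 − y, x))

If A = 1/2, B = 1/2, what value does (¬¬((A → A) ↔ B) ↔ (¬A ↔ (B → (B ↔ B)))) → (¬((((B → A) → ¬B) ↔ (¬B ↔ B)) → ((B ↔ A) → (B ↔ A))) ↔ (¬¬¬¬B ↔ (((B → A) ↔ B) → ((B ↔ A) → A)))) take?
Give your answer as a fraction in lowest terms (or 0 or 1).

1/2

A → A = 1/2 → 1/2 = 1/2
(A → A) ↔ B = 1/2 ↔ 1/2 = 1/2
¬((A → A) ↔ B) = ¬1/2 = 1/2
¬¬((A → A) ↔ B) = ¬1/2 = 1/2
¬A = ¬1/2 = 1/2
B ↔ B = 1/2 ↔ 1/2 = 1/2
B → (B ↔ B) = 1/2 → 1/2 = 1/2
¬A ↔ (B → (B ↔ B)) = 1/2 ↔ 1/2 = 1/2
¬¬((A → A) ↔ B) ↔ (¬A ↔ (B → (B ↔ B))) = 1/2 ↔ 1/2 = 1/2
B → A = 1/2 → 1/2 = 1/2
¬B = ¬1/2 = 1/2
(B → A) → ¬B = 1/2 → 1/2 = 1/2
¬B = ¬1/2 = 1/2
¬B ↔ B = 1/2 ↔ 1/2 = 1/2
((B → A) → ¬B) ↔ (¬B ↔ B) = 1/2 ↔ 1/2 = 1/2
B ↔ A = 1/2 ↔ 1/2 = 1/2
B ↔ A = 1/2 ↔ 1/2 = 1/2
(B ↔ A) → (B ↔ A) = 1/2 → 1/2 = 1/2
(((B → A) → ¬B) ↔ (¬B ↔ B)) → ((B ↔ A) → (B ↔ A)) = 1/2 → 1/2 = 1/2
¬((((B → A) → ¬B) ↔ (¬B ↔ B)) → ((B ↔ A) → (B ↔ A))) = ¬1/2 = 1/2
¬B = ¬1/2 = 1/2
¬¬B = ¬1/2 = 1/2
¬¬¬B = ¬1/2 = 1/2
¬¬¬¬B = ¬1/2 = 1/2
B → A = 1/2 → 1/2 = 1/2
(B → A) ↔ B = 1/2 ↔ 1/2 = 1/2
B ↔ A = 1/2 ↔ 1/2 = 1/2
(B ↔ A) → A = 1/2 → 1/2 = 1/2
((B → A) ↔ B) → ((B ↔ A) → A) = 1/2 → 1/2 = 1/2
¬¬¬¬B ↔ (((B → A) ↔ B) → ((B ↔ A) → A)) = 1/2 ↔ 1/2 = 1/2
¬((((B → A) → ¬B) ↔ (¬B ↔ B)) → ((B ↔ A) → (B ↔ A))) ↔ (¬¬¬¬B ↔ (((B → A) ↔ B) → ((B ↔ A) → A))) = 1/2 ↔ 1/2 = 1/2
(¬¬((A → A) ↔ B) ↔ (¬A ↔ (B → (B ↔ B)))) → (¬((((B → A) → ¬B) ↔ (¬B ↔ B)) → ((B ↔ A) → (B ↔ A))) ↔ (¬¬¬¬B ↔ (((B → A) ↔ B) → ((B ↔ A) → A)))) = 1/2 → 1/2 = 1/2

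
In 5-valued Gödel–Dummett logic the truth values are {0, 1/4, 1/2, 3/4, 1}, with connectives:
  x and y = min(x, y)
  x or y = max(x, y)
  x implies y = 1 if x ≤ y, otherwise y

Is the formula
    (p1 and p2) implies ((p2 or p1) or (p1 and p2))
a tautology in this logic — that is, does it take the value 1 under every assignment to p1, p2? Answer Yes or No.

Yes

At p1 = 1/2, p2 = 1, for instance:
p1 and p2 = 1/2 and 1 = 1/2
p2 or p1 = 1 or 1/2 = 1
(p2 or p1) or (p1 and p2) = 1 or 1/2 = 1
(p1 and p2) implies ((p2 or p1) or (p1 and p2)) = 1/2 implies 1 = 1
and checking the remaining 24 assignments likewise gives ≥ 1 in every case.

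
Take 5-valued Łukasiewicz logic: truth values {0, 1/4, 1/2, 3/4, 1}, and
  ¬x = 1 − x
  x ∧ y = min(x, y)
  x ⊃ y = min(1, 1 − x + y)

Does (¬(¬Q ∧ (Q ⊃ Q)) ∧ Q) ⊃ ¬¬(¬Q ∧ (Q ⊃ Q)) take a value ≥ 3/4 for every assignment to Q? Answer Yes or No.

Counterexample: take Q = 3/4.
¬Q = ¬3/4 = 1/4
Q ⊃ Q = 3/4 ⊃ 3/4 = 1
¬Q ∧ (Q ⊃ Q) = 1/4 ∧ 1 = 1/4
¬(¬Q ∧ (Q ⊃ Q)) = ¬1/4 = 3/4
¬(¬Q ∧ (Q ⊃ Q)) ∧ Q = 3/4 ∧ 3/4 = 3/4
¬Q = ¬3/4 = 1/4
Q ⊃ Q = 3/4 ⊃ 3/4 = 1
¬Q ∧ (Q ⊃ Q) = 1/4 ∧ 1 = 1/4
¬(¬Q ∧ (Q ⊃ Q)) = ¬1/4 = 3/4
¬¬(¬Q ∧ (Q ⊃ Q)) = ¬3/4 = 1/4
(¬(¬Q ∧ (Q ⊃ Q)) ∧ Q) ⊃ ¬¬(¬Q ∧ (Q ⊃ Q)) = 3/4 ⊃ 1/4 = 1/2
This gives 1/2, which is below 3/4.

No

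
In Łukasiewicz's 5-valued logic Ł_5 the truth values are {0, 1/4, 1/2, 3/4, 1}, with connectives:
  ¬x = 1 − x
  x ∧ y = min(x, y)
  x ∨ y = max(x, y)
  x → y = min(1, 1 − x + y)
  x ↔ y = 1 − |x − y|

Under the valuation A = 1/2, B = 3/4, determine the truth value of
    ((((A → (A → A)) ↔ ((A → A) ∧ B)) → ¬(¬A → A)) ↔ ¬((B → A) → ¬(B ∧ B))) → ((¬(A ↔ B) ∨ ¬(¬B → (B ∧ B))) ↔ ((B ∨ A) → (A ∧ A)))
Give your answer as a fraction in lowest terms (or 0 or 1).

3/4

A → A = 1/2 → 1/2 = 1
A → (A → A) = 1/2 → 1 = 1
A → A = 1/2 → 1/2 = 1
(A → A) ∧ B = 1 ∧ 3/4 = 3/4
(A → (A → A)) ↔ ((A → A) ∧ B) = 1 ↔ 3/4 = 3/4
¬A = ¬1/2 = 1/2
¬A → A = 1/2 → 1/2 = 1
¬(¬A → A) = ¬1 = 0
((A → (A → A)) ↔ ((A → A) ∧ B)) → ¬(¬A → A) = 3/4 → 0 = 1/4
B → A = 3/4 → 1/2 = 3/4
B ∧ B = 3/4 ∧ 3/4 = 3/4
¬(B ∧ B) = ¬3/4 = 1/4
(B → A) → ¬(B ∧ B) = 3/4 → 1/4 = 1/2
¬((B → A) → ¬(B ∧ B)) = ¬1/2 = 1/2
(((A → (A → A)) ↔ ((A → A) ∧ B)) → ¬(¬A → A)) ↔ ¬((B → A) → ¬(B ∧ B)) = 1/4 ↔ 1/2 = 3/4
A ↔ B = 1/2 ↔ 3/4 = 3/4
¬(A ↔ B) = ¬3/4 = 1/4
¬B = ¬3/4 = 1/4
B ∧ B = 3/4 ∧ 3/4 = 3/4
¬B → (B ∧ B) = 1/4 → 3/4 = 1
¬(¬B → (B ∧ B)) = ¬1 = 0
¬(A ↔ B) ∨ ¬(¬B → (B ∧ B)) = 1/4 ∨ 0 = 1/4
B ∨ A = 3/4 ∨ 1/2 = 3/4
A ∧ A = 1/2 ∧ 1/2 = 1/2
(B ∨ A) → (A ∧ A) = 3/4 → 1/2 = 3/4
(¬(A ↔ B) ∨ ¬(¬B → (B ∧ B))) ↔ ((B ∨ A) → (A ∧ A)) = 1/4 ↔ 3/4 = 1/2
((((A → (A → A)) ↔ ((A → A) ∧ B)) → ¬(¬A → A)) ↔ ¬((B → A) → ¬(B ∧ B))) → ((¬(A ↔ B) ∨ ¬(¬B → (B ∧ B))) ↔ ((B ∨ A) → (A ∧ A))) = 3/4 → 1/2 = 3/4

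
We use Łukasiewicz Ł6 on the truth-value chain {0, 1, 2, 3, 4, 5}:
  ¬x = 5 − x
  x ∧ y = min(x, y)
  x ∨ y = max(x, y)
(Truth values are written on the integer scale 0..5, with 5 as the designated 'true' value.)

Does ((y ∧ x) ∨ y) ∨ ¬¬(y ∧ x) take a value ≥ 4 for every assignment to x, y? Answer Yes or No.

No

Counterexample: take x = 0, y = 0.
y ∧ x = 0 ∧ 0 = 0
(y ∧ x) ∨ y = 0 ∨ 0 = 0
y ∧ x = 0 ∧ 0 = 0
¬(y ∧ x) = ¬0 = 5
¬¬(y ∧ x) = ¬5 = 0
((y ∧ x) ∨ y) ∨ ¬¬(y ∧ x) = 0 ∨ 0 = 0
This gives 0, which is below 4.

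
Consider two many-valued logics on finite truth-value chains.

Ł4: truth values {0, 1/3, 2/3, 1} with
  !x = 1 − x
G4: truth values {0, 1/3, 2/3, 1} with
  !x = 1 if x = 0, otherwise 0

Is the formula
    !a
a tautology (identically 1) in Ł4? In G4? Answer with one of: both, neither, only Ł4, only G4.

neither

In Ł4: at a = 1/3 the value is 2/3 — not a tautology.
In G4: at a = 1/3 the value is 0 — not a tautology.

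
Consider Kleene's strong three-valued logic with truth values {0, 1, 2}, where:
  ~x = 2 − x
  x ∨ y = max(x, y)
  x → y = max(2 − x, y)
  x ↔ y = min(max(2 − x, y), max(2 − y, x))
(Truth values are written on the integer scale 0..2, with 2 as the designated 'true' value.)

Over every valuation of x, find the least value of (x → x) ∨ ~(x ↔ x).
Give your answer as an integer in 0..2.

Take x = 1:
x → x = 1 → 1 = 1
x ↔ x = 1 ↔ 1 = 1
~(x ↔ x) = ~1 = 1
(x → x) ∨ ~(x ↔ x) = 1 ∨ 1 = 1
No assignment yields a value below 1, so this is the minimum.

1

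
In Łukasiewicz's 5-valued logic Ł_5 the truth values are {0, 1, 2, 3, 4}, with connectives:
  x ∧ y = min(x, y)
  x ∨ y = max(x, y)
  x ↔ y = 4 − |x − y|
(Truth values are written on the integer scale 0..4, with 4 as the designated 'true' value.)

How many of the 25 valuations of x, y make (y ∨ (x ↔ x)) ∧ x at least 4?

value 4: 5 assignments (counts)
value 3: 5 assignments
value 2: 5 assignments
value 1: 5 assignments
value 0: 5 assignments
So 5 of the 25 assignments meet the threshold.

5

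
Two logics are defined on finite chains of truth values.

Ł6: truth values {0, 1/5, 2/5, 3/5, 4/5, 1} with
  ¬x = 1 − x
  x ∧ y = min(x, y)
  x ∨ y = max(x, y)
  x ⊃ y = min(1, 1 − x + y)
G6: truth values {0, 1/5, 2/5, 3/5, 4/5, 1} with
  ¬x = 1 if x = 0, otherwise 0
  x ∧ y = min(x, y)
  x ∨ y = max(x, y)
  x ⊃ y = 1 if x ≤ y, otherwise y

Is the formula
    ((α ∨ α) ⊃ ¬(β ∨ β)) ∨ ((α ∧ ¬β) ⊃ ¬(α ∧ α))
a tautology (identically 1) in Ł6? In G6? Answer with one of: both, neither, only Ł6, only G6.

only G6

In Ł6: at α = 4/5, β = 2/5 the value is 4/5 — not a tautology.
In G6: every assignment gives 1 — tautology.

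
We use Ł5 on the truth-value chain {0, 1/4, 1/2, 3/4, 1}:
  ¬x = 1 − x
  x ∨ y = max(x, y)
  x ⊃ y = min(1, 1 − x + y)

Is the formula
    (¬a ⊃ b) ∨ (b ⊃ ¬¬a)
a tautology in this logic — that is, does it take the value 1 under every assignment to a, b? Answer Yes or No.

No

Counterexample: take a = 0, b = 1/4.
¬a = ¬0 = 1
¬a ⊃ b = 1 ⊃ 1/4 = 1/4
¬a = ¬0 = 1
¬¬a = ¬1 = 0
b ⊃ ¬¬a = 1/4 ⊃ 0 = 3/4
(¬a ⊃ b) ∨ (b ⊃ ¬¬a) = 1/4 ∨ 3/4 = 3/4
This gives 3/4 ≠ 1.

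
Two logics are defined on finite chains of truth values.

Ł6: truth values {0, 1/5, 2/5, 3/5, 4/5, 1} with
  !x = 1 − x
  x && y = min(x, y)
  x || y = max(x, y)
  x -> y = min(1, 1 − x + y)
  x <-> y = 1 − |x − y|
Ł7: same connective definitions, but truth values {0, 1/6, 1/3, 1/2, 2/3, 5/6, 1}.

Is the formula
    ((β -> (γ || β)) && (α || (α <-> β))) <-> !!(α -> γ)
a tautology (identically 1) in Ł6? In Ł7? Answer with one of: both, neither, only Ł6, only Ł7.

neither

In Ł6: at α = 0, β = 1/5, γ = 0 the value is 4/5 — not a tautology.
In Ł7: at α = 0, β = 1/6, γ = 0 the value is 5/6 — not a tautology.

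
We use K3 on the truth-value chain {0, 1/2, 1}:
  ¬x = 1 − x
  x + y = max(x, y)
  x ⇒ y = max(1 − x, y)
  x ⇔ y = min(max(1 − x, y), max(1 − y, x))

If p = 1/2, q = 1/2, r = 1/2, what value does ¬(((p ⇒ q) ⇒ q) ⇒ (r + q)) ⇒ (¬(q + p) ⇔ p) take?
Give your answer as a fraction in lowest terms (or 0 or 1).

p ⇒ q = 1/2 ⇒ 1/2 = 1/2
(p ⇒ q) ⇒ q = 1/2 ⇒ 1/2 = 1/2
r + q = 1/2 + 1/2 = 1/2
((p ⇒ q) ⇒ q) ⇒ (r + q) = 1/2 ⇒ 1/2 = 1/2
¬(((p ⇒ q) ⇒ q) ⇒ (r + q)) = ¬1/2 = 1/2
q + p = 1/2 + 1/2 = 1/2
¬(q + p) = ¬1/2 = 1/2
¬(q + p) ⇔ p = 1/2 ⇔ 1/2 = 1/2
¬(((p ⇒ q) ⇒ q) ⇒ (r + q)) ⇒ (¬(q + p) ⇔ p) = 1/2 ⇒ 1/2 = 1/2

1/2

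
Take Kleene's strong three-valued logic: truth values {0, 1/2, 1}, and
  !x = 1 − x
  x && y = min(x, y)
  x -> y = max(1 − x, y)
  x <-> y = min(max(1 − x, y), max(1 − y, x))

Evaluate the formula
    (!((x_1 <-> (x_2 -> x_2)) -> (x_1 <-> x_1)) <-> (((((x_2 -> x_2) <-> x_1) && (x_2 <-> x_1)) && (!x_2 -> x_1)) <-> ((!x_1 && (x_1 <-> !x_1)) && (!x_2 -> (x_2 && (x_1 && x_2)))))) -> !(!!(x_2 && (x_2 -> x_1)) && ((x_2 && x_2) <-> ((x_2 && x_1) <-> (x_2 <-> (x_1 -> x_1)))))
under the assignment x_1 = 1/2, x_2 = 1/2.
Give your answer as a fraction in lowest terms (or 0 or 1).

x_2 -> x_2 = 1/2 -> 1/2 = 1/2
x_1 <-> (x_2 -> x_2) = 1/2 <-> 1/2 = 1/2
x_1 <-> x_1 = 1/2 <-> 1/2 = 1/2
(x_1 <-> (x_2 -> x_2)) -> (x_1 <-> x_1) = 1/2 -> 1/2 = 1/2
!((x_1 <-> (x_2 -> x_2)) -> (x_1 <-> x_1)) = !1/2 = 1/2
x_2 -> x_2 = 1/2 -> 1/2 = 1/2
(x_2 -> x_2) <-> x_1 = 1/2 <-> 1/2 = 1/2
x_2 <-> x_1 = 1/2 <-> 1/2 = 1/2
((x_2 -> x_2) <-> x_1) && (x_2 <-> x_1) = 1/2 && 1/2 = 1/2
!x_2 = !1/2 = 1/2
!x_2 -> x_1 = 1/2 -> 1/2 = 1/2
(((x_2 -> x_2) <-> x_1) && (x_2 <-> x_1)) && (!x_2 -> x_1) = 1/2 && 1/2 = 1/2
!x_1 = !1/2 = 1/2
!x_1 = !1/2 = 1/2
x_1 <-> !x_1 = 1/2 <-> 1/2 = 1/2
!x_1 && (x_1 <-> !x_1) = 1/2 && 1/2 = 1/2
!x_2 = !1/2 = 1/2
x_1 && x_2 = 1/2 && 1/2 = 1/2
x_2 && (x_1 && x_2) = 1/2 && 1/2 = 1/2
!x_2 -> (x_2 && (x_1 && x_2)) = 1/2 -> 1/2 = 1/2
(!x_1 && (x_1 <-> !x_1)) && (!x_2 -> (x_2 && (x_1 && x_2))) = 1/2 && 1/2 = 1/2
((((x_2 -> x_2) <-> x_1) && (x_2 <-> x_1)) && (!x_2 -> x_1)) <-> ((!x_1 && (x_1 <-> !x_1)) && (!x_2 -> (x_2 && (x_1 && x_2)))) = 1/2 <-> 1/2 = 1/2
!((x_1 <-> (x_2 -> x_2)) -> (x_1 <-> x_1)) <-> (((((x_2 -> x_2) <-> x_1) && (x_2 <-> x_1)) && (!x_2 -> x_1)) <-> ((!x_1 && (x_1 <-> !x_1)) && (!x_2 -> (x_2 && (x_1 && x_2))))) = 1/2 <-> 1/2 = 1/2
x_2 -> x_1 = 1/2 -> 1/2 = 1/2
x_2 && (x_2 -> x_1) = 1/2 && 1/2 = 1/2
!(x_2 && (x_2 -> x_1)) = !1/2 = 1/2
!!(x_2 && (x_2 -> x_1)) = !1/2 = 1/2
x_2 && x_2 = 1/2 && 1/2 = 1/2
x_2 && x_1 = 1/2 && 1/2 = 1/2
x_1 -> x_1 = 1/2 -> 1/2 = 1/2
x_2 <-> (x_1 -> x_1) = 1/2 <-> 1/2 = 1/2
(x_2 && x_1) <-> (x_2 <-> (x_1 -> x_1)) = 1/2 <-> 1/2 = 1/2
(x_2 && x_2) <-> ((x_2 && x_1) <-> (x_2 <-> (x_1 -> x_1))) = 1/2 <-> 1/2 = 1/2
!!(x_2 && (x_2 -> x_1)) && ((x_2 && x_2) <-> ((x_2 && x_1) <-> (x_2 <-> (x_1 -> x_1)))) = 1/2 && 1/2 = 1/2
!(!!(x_2 && (x_2 -> x_1)) && ((x_2 && x_2) <-> ((x_2 && x_1) <-> (x_2 <-> (x_1 -> x_1))))) = !1/2 = 1/2
(!((x_1 <-> (x_2 -> x_2)) -> (x_1 <-> x_1)) <-> (((((x_2 -> x_2) <-> x_1) && (x_2 <-> x_1)) && (!x_2 -> x_1)) <-> ((!x_1 && (x_1 <-> !x_1)) && (!x_2 -> (x_2 && (x_1 && x_2)))))) -> !(!!(x_2 && (x_2 -> x_1)) && ((x_2 && x_2) <-> ((x_2 && x_1) <-> (x_2 <-> (x_1 -> x_1))))) = 1/2 -> 1/2 = 1/2

1/2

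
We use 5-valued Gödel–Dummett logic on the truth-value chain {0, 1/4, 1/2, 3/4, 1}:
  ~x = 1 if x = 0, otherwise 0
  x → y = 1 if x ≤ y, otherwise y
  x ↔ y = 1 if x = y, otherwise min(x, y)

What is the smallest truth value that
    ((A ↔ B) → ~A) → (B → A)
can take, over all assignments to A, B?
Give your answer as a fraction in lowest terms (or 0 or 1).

0

Take A = 0, B = 1/4:
A ↔ B = 0 ↔ 1/4 = 0
~A = ~0 = 1
(A ↔ B) → ~A = 0 → 1 = 1
B → A = 1/4 → 0 = 0
((A ↔ B) → ~A) → (B → A) = 1 → 0 = 0
No assignment yields a value below 0, so this is the minimum.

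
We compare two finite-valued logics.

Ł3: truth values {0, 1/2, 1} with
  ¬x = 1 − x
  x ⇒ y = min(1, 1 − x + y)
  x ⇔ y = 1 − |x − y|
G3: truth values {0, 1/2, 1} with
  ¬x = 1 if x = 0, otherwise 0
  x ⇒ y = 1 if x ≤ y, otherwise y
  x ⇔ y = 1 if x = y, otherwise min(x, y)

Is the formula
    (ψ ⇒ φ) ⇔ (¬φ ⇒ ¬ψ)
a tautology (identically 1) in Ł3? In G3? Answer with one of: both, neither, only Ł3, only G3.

only Ł3

In Ł3: every assignment gives 1 — tautology.
In G3: at φ = 1/2, ψ = 1 the value is 1/2 — not a tautology.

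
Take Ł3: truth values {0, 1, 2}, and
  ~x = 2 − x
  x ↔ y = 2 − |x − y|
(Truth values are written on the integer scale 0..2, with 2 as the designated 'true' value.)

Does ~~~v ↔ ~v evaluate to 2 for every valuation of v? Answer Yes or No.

v = 0 ↦ 2
v = 1 ↦ 2
v = 2 ↦ 2
Every assignment gives a value ≥ 2.

Yes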